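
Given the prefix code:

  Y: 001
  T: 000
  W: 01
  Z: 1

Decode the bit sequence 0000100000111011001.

Read left to right; each codeword is recognised as soon as it completes (prefix code):
  000→T | 01→W | 000→T | 001→Y | 1→Z | 1→Z | 01→W | 1→Z | 001→Y
Decoded message: TWTYZZWZY

TWTYZZWZY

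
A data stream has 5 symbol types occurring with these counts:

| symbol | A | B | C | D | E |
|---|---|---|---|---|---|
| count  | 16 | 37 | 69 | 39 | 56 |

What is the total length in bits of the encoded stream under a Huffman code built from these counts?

Merge the two smallest weights repeatedly:
A(16) + B(37) → 53
D(39) + 53 → 92
E(56) + C(69) → 125
92 + 125 → 217
Total encoded bits = sum of merged weights = 53 + 92 + 125 + 217 = 487.

487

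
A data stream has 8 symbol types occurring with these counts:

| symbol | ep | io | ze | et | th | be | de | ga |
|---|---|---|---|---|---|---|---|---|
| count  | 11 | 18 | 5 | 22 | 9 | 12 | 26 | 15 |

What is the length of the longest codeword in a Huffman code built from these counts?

Merge the two lowest-weight nodes at each step:
ze(5) + th(9) → 14
ep(11) + be(12) → 23
14 + ga(15) → 29
io(18) + et(22) → 40
23 + de(26) → 49
29 + 40 → 69
49 + 69 → 118
Maximum depth reached is 4.

4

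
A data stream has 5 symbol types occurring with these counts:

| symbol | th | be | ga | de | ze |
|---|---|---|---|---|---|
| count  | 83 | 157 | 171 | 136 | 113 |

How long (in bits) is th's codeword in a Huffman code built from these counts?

Repeatedly merge the two smallest:
th(83) + ze(113) → 196
de(136) + be(157) → 293
ga(171) + 196 → 367
293 + 367 → 660
th sits 3 levels below the root, so its codeword is 3 bits.

3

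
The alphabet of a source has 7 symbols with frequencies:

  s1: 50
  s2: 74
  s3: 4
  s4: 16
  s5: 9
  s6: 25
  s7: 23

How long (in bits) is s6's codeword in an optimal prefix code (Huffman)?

3

Build the tree from the bottom:
merge s3(4) and s5(9): 13
merge 13 and s4(16): 29
merge s7(23) and s6(25): 48
merge 29 and 48: 77
merge s1(50) and s2(74): 124
merge 77 and 124: 201
s6 sits 3 levels below the root, so its codeword is 3 bits.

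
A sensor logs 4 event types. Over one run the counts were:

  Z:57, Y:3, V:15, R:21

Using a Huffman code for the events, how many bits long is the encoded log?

Build the Huffman tree bottom-up:
Y(3) + V(15) → 18
18 + R(21) → 39
39 + Z(57) → 96
The encoded length is the sum of every internal node's weight: 18 + 39 + 96 = 153 bits.

153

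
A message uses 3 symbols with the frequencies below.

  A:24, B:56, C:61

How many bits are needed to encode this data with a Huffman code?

221

Build the Huffman tree bottom-up:
A(24) + B(56) → 80
C(61) + 80 → 141
Total encoded bits = sum of merged weights = 80 + 141 = 221.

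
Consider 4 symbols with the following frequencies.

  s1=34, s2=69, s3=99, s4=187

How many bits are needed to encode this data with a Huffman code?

Greedily combine the two least-frequent nodes:
merge s1(34) and s2(69): 103
merge s3(99) and 103: 202
merge s4(187) and 202: 389
The encoded length is the sum of every internal node's weight: 103 + 202 + 389 = 694 bits.

694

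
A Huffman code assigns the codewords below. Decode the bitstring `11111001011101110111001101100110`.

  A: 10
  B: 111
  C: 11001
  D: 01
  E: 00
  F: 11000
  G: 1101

Read left to right; each codeword is recognised as soon as it completes (prefix code):
  111→B | 11001→C | 01→D | 1101→G | 1101→G | 11001→C | 10→A | 11001→C | 10→A
Decoded message: BCDGGCACA

BCDGGCACA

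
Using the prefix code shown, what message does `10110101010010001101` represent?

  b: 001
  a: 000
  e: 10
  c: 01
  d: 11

Read left to right; each codeword is recognised as soon as it completes (prefix code):
  10→e | 11→d | 01→c | 01→c | 01→c | 001→b | 000→a | 11→d | 01→c
Decoded message: edcccbadc

edcccbadc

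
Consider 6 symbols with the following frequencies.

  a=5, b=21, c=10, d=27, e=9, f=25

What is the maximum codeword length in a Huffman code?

Merge the two lowest-weight nodes at each step:
combine a(5), e(9) → 14
combine c(10), 14 → 24
combine b(21), 24 → 45
combine f(25), d(27) → 52
combine 45, 52 → 97
The first pair merged (a, e) ends up deepest, at depth 4.

4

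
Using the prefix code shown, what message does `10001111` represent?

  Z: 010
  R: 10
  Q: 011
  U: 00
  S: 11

RUSS

Read left to right; each codeword is recognised as soon as it completes (prefix code):
  10→R | 00→U | 11→S | 11→S
Decoded message: RUSS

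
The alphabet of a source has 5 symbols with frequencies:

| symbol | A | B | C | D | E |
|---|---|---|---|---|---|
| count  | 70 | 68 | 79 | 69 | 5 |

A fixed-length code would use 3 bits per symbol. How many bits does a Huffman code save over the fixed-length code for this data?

Fixed-length: 3 bits × 291 symbols = 873 bits.
Huffman merges:
E(5) + B(68) → 73
D(69) + A(70) → 139
73 + C(79) → 152
139 + 152 → 291
Huffman total = 73 + 139 + 152 + 291 = 655 bits.
Saving = 873 − 655 = 218 bits.

218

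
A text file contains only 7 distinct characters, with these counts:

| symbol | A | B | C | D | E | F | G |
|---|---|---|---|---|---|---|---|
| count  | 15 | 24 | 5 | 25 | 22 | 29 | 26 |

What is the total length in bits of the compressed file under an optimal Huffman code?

Build the Huffman tree bottom-up:
combine C(5), A(15) → 20
combine 20, E(22) → 42
combine B(24), D(25) → 49
combine G(26), F(29) → 55
combine 42, 49 → 91
combine 55, 91 → 146
The encoded length is the sum of every internal node's weight: 20 + 42 + 49 + 55 + 91 + 146 = 403 bits.

403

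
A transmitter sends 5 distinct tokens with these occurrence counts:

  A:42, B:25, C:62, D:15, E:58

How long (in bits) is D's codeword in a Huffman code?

3

Repeatedly merge the two smallest:
merge D(15) and B(25): 40
merge 40 and A(42): 82
merge E(58) and C(62): 120
merge 82 and 120: 202
D's leaf is at depth 3, giving a 3-bit codeword.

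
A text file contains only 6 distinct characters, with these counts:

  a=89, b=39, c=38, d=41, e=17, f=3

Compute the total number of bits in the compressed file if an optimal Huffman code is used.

523

Greedily combine the two least-frequent nodes:
combine f(3), e(17) → 20
combine 20, c(38) → 58
combine b(39), d(41) → 80
combine 58, 80 → 138
combine a(89), 138 → 227
Total encoded bits = sum of merged weights = 20 + 58 + 80 + 138 + 227 = 523.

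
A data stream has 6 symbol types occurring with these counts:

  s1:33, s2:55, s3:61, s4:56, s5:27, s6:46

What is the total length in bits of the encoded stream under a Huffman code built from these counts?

717

Build the Huffman tree bottom-up:
merge s5(27) and s1(33): 60
merge s6(46) and s2(55): 101
merge s4(56) and 60: 116
merge s3(61) and 101: 162
merge 116 and 162: 278
Each symbol's bit-cost is frequency × depth; summing gives 717 bits (equivalently 60 + 101 + 116 + 162 + 278).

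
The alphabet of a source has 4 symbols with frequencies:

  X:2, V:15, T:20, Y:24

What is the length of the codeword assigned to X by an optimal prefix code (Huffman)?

3

Repeatedly merge the two smallest:
X(2) + V(15) → 17
17 + T(20) → 37
Y(24) + 37 → 61
The subtree containing X is merged 3 times, so code length = 3.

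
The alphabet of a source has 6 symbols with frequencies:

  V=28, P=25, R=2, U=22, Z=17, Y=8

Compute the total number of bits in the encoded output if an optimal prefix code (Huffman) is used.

Merge the two smallest weights repeatedly:
merge R(2) and Y(8): 10
merge 10 and Z(17): 27
merge U(22) and P(25): 47
merge 27 and V(28): 55
merge 47 and 55: 102
Total encoded bits = sum of merged weights = 10 + 27 + 47 + 55 + 102 = 241.

241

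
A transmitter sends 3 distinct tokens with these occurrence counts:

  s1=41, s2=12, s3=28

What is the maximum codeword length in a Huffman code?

Merge the two lowest-weight nodes at each step:
s2(12) + s3(28) → 40
40 + s1(41) → 81
The first pair merged (s2, s3) ends up deepest, at depth 2.

2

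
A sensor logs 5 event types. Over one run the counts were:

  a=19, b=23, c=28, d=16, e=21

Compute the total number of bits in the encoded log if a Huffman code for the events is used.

249

Merge the two smallest weights repeatedly:
d(16) + a(19) → 35
e(21) + b(23) → 44
c(28) + 35 → 63
44 + 63 → 107
Each symbol's bit-cost is frequency × depth; summing gives 249 bits (equivalently 35 + 44 + 63 + 107).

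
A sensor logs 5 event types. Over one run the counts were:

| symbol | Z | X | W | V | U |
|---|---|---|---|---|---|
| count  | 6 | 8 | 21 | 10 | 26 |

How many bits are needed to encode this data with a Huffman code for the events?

154

Merge the two smallest weights repeatedly:
merge Z(6) and X(8): 14
merge V(10) and 14: 24
merge W(21) and 24: 45
merge U(26) and 45: 71
Total encoded bits = sum of merged weights = 14 + 24 + 45 + 71 = 154.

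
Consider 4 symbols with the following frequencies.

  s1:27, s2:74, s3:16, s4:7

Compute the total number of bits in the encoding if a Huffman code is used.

197

Build the Huffman tree bottom-up:
s4(7) + s3(16) → 23
23 + s1(27) → 50
50 + s2(74) → 124
The encoded length is the sum of every internal node's weight: 23 + 50 + 124 = 197 bits.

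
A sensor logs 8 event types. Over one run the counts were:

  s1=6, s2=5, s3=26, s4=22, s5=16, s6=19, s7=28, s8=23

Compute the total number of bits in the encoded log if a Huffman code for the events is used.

418

Greedily combine the two least-frequent nodes:
combine s2(5), s1(6) → 11
combine 11, s5(16) → 27
combine s6(19), s4(22) → 41
combine s8(23), s3(26) → 49
combine 27, s7(28) → 55
combine 41, 49 → 90
combine 55, 90 → 145
Each symbol's bit-cost is frequency × depth; summing gives 418 bits (equivalently 11 + 27 + 41 + 49 + 55 + 90 + 145).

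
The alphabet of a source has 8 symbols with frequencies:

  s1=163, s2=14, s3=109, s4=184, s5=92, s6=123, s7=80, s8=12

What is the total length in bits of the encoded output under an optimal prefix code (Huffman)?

2116

Build the Huffman tree bottom-up:
merge s8(12) and s2(14): 26
merge 26 and s7(80): 106
merge s5(92) and 106: 198
merge s3(109) and s6(123): 232
merge s1(163) and s4(184): 347
merge 198 and 232: 430
merge 347 and 430: 777
Total encoded bits = sum of merged weights = 26 + 106 + 198 + 232 + 347 + 430 + 777 = 2116.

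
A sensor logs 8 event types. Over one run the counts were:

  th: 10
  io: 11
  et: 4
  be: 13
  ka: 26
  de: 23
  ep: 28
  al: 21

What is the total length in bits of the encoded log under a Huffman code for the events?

Build the Huffman tree bottom-up:
merge et(4) and th(10): 14
merge io(11) and be(13): 24
merge 14 and al(21): 35
merge de(23) and 24: 47
merge ka(26) and ep(28): 54
merge 35 and 47: 82
merge 54 and 82: 136
The encoded length is the sum of every internal node's weight: 14 + 24 + 35 + 47 + 54 + 82 + 136 = 392 bits.

392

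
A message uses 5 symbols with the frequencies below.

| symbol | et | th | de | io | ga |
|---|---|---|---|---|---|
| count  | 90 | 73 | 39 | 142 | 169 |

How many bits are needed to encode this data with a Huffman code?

1138

Merge the two smallest weights repeatedly:
de(39) + th(73) → 112
et(90) + 112 → 202
io(142) + ga(169) → 311
202 + 311 → 513
The encoded length is the sum of every internal node's weight: 112 + 202 + 311 + 513 = 1138 bits.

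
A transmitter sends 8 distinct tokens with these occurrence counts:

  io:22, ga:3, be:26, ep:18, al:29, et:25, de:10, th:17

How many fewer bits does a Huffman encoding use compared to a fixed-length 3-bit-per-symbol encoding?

16

Fixed-length: 3 bits × 150 symbols = 450 bits.
Huffman merges:
merge ga(3) and de(10): 13
merge 13 and th(17): 30
merge ep(18) and io(22): 40
merge et(25) and be(26): 51
merge al(29) and 30: 59
merge 40 and 51: 91
merge 59 and 91: 150
Huffman total = 13 + 30 + 40 + 51 + 59 + 91 + 150 = 434 bits.
Saving = 450 − 434 = 16 bits.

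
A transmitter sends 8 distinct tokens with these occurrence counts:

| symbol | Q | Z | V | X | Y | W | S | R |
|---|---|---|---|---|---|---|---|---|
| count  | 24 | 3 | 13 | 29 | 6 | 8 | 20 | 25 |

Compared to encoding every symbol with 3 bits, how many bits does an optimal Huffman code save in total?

28

Fixed-length: 3 bits × 128 symbols = 384 bits.
Huffman merges:
merge Z(3) and Y(6): 9
merge W(8) and 9: 17
merge V(13) and 17: 30
merge S(20) and Q(24): 44
merge R(25) and X(29): 54
merge 30 and 44: 74
merge 54 and 74: 128
Huffman total = 9 + 17 + 30 + 44 + 54 + 74 + 128 = 356 bits.
Saving = 384 − 356 = 28 bits.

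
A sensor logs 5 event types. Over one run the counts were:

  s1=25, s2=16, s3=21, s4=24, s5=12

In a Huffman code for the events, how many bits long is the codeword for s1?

Repeatedly merge the two smallest:
merge s5(12) and s2(16): 28
merge s3(21) and s4(24): 45
merge s1(25) and 28: 53
merge 45 and 53: 98
s1 sits 2 levels below the root, so its codeword is 2 bits.

2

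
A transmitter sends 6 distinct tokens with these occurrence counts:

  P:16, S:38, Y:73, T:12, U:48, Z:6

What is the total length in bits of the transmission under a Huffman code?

437

Greedily combine the two least-frequent nodes:
Z(6) + T(12) → 18
P(16) + 18 → 34
34 + S(38) → 72
U(48) + 72 → 120
Y(73) + 120 → 193
Total encoded bits = sum of merged weights = 18 + 34 + 72 + 120 + 193 = 437.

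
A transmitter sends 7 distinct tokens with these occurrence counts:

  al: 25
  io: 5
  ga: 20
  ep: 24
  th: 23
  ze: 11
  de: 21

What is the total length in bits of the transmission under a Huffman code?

Merge the two smallest weights repeatedly:
merge io(5) and ze(11): 16
merge 16 and ga(20): 36
merge de(21) and th(23): 44
merge ep(24) and al(25): 49
merge 36 and 44: 80
merge 49 and 80: 129
Total encoded bits = sum of merged weights = 16 + 36 + 44 + 49 + 80 + 129 = 354.

354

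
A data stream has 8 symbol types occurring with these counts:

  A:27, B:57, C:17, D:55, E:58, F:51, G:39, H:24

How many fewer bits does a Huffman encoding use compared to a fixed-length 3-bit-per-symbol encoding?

17

Fixed-length: 3 bits × 328 symbols = 984 bits.
Huffman merges:
combine C(17), H(24) → 41
combine A(27), G(39) → 66
combine 41, F(51) → 92
combine D(55), B(57) → 112
combine E(58), 66 → 124
combine 92, 112 → 204
combine 124, 204 → 328
Huffman total = 41 + 66 + 92 + 112 + 124 + 204 + 328 = 967 bits.
Saving = 984 − 967 = 17 bits.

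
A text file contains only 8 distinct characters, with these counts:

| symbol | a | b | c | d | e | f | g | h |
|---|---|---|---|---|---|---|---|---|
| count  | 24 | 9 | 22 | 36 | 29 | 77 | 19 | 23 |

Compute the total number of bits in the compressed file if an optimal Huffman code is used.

Greedily combine the two least-frequent nodes:
combine b(9), g(19) → 28
combine c(22), h(23) → 45
combine a(24), 28 → 52
combine e(29), d(36) → 65
combine 45, 52 → 97
combine 65, f(77) → 142
combine 97, 142 → 239
The encoded length is the sum of every internal node's weight: 28 + 45 + 52 + 65 + 97 + 142 + 239 = 668 bits.

668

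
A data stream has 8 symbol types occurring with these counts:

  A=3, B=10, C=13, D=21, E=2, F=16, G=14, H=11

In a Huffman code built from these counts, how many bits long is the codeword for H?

3

Huffman merges, smallest pair first:
merge E(2) and A(3): 5
merge 5 and B(10): 15
merge H(11) and C(13): 24
merge G(14) and 15: 29
merge F(16) and D(21): 37
merge 24 and 29: 53
merge 37 and 53: 90
H sits 3 levels below the root, so its codeword is 3 bits.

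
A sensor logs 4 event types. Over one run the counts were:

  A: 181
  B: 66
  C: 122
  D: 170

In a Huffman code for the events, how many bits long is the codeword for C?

Repeatedly merge the two smallest:
combine B(66), C(122) → 188
combine D(170), A(181) → 351
combine 188, 351 → 539
C's leaf is at depth 2, giving a 2-bit codeword.

2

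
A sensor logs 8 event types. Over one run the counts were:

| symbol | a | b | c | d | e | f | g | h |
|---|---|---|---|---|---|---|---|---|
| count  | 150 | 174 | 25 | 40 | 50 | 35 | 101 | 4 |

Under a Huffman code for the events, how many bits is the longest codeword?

Merge the two lowest-weight nodes at each step:
merge h(4) and c(25): 29
merge 29 and f(35): 64
merge d(40) and e(50): 90
merge 64 and 90: 154
merge g(101) and a(150): 251
merge 154 and b(174): 328
merge 251 and 328: 579
The rarest symbols sit at the bottom; the longest codeword is 5 bits.

5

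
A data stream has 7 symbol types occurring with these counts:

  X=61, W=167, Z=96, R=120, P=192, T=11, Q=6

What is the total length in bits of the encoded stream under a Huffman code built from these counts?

Build the Huffman tree bottom-up:
merge Q(6) and T(11): 17
merge 17 and X(61): 78
merge 78 and Z(96): 174
merge R(120) and W(167): 287
merge 174 and P(192): 366
merge 287 and 366: 653
Each symbol's bit-cost is frequency × depth; summing gives 1575 bits (equivalently 17 + 78 + 174 + 287 + 366 + 653).

1575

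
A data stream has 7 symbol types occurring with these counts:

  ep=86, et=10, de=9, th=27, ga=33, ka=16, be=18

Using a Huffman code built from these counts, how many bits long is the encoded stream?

478

Merge the two smallest weights repeatedly:
combine de(9), et(10) → 19
combine ka(16), be(18) → 34
combine 19, th(27) → 46
combine ga(33), 34 → 67
combine 46, 67 → 113
combine ep(86), 113 → 199
Each symbol's bit-cost is frequency × depth; summing gives 478 bits (equivalently 19 + 34 + 46 + 67 + 113 + 199).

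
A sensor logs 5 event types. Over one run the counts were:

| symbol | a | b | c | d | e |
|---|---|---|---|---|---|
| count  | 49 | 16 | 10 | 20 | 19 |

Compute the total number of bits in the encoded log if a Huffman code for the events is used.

Greedily combine the two least-frequent nodes:
merge c(10) and b(16): 26
merge e(19) and d(20): 39
merge 26 and 39: 65
merge a(49) and 65: 114
Each symbol's bit-cost is frequency × depth; summing gives 244 bits (equivalently 26 + 39 + 65 + 114).

244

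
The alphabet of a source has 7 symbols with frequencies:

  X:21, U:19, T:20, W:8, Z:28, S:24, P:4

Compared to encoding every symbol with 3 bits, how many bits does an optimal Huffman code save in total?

40

Fixed-length: 3 bits × 124 symbols = 372 bits.
Huffman merges:
merge P(4) and W(8): 12
merge 12 and U(19): 31
merge T(20) and X(21): 41
merge S(24) and Z(28): 52
merge 31 and 41: 72
merge 52 and 72: 124
Huffman total = 12 + 31 + 41 + 52 + 72 + 124 = 332 bits.
Saving = 372 − 332 = 40 bits.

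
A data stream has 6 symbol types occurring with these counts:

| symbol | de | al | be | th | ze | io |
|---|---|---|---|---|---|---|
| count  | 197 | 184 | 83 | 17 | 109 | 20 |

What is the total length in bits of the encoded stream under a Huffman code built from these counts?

1377

Build the Huffman tree bottom-up:
merge th(17) and io(20): 37
merge 37 and be(83): 120
merge ze(109) and 120: 229
merge al(184) and de(197): 381
merge 229 and 381: 610
Each symbol's bit-cost is frequency × depth; summing gives 1377 bits (equivalently 37 + 120 + 229 + 381 + 610).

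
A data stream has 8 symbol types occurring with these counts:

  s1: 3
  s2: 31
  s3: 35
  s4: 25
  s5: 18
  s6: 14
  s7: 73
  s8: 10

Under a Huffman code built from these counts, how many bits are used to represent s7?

Build the tree from the bottom:
merge s1(3) and s8(10): 13
merge 13 and s6(14): 27
merge s5(18) and s4(25): 43
merge 27 and s2(31): 58
merge s3(35) and 43: 78
merge 58 and s7(73): 131
merge 78 and 131: 209
The subtree containing s7 is merged 2 times, so code length = 2.

2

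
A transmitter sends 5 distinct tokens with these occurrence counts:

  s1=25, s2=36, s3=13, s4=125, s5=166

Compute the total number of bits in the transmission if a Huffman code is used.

Build the Huffman tree bottom-up:
merge s3(13) and s1(25): 38
merge s2(36) and 38: 74
merge 74 and s4(125): 199
merge s5(166) and 199: 365
The encoded length is the sum of every internal node's weight: 38 + 74 + 199 + 365 = 676 bits.

676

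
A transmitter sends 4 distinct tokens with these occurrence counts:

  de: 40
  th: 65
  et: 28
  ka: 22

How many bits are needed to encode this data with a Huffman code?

295

Build the Huffman tree bottom-up:
ka(22) + et(28) → 50
de(40) + 50 → 90
th(65) + 90 → 155
Each symbol's bit-cost is frequency × depth; summing gives 295 bits (equivalently 50 + 90 + 155).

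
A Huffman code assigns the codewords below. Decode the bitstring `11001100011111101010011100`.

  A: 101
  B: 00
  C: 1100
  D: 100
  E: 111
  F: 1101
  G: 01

Read left to right; each codeword is recognised as soon as it completes (prefix code):
  1100→C | 1100→C | 01→G | 111→E | 1101→F | 01→G | 00→B | 111→E | 00→B
Decoded message: CCGEFGBEB

CCGEFGBEB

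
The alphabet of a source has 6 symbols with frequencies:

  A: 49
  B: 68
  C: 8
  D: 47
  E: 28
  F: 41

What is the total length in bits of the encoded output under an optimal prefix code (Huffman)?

Greedily combine the two least-frequent nodes:
C(8) + E(28) → 36
36 + F(41) → 77
D(47) + A(49) → 96
B(68) + 77 → 145
96 + 145 → 241
The encoded length is the sum of every internal node's weight: 36 + 77 + 96 + 145 + 241 = 595 bits.

595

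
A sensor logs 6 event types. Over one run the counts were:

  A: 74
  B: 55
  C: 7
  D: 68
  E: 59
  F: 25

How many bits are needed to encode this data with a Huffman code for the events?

Build the Huffman tree bottom-up:
merge C(7) and F(25): 32
merge 32 and B(55): 87
merge E(59) and D(68): 127
merge A(74) and 87: 161
merge 127 and 161: 288
Each symbol's bit-cost is frequency × depth; summing gives 695 bits (equivalently 32 + 87 + 127 + 161 + 288).

695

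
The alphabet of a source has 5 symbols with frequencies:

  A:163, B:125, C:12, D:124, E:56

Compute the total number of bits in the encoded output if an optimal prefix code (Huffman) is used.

1028

Build the Huffman tree bottom-up:
merge C(12) and E(56): 68
merge 68 and D(124): 192
merge B(125) and A(163): 288
merge 192 and 288: 480
Each symbol's bit-cost is frequency × depth; summing gives 1028 bits (equivalently 68 + 192 + 288 + 480).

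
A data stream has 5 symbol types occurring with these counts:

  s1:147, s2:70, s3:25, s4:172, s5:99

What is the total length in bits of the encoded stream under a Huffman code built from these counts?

1121

Greedily combine the two least-frequent nodes:
combine s3(25), s2(70) → 95
combine 95, s5(99) → 194
combine s1(147), s4(172) → 319
combine 194, 319 → 513
The encoded length is the sum of every internal node's weight: 95 + 194 + 319 + 513 = 1121 bits.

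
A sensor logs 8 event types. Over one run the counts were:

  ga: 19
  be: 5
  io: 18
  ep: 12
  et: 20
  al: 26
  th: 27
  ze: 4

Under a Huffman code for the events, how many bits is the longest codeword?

Merge the two lowest-weight nodes at each step:
merge ze(4) and be(5): 9
merge 9 and ep(12): 21
merge io(18) and ga(19): 37
merge et(20) and 21: 41
merge al(26) and th(27): 53
merge 37 and 41: 78
merge 53 and 78: 131
The rarest symbols sit at the bottom; the longest codeword is 5 bits.

5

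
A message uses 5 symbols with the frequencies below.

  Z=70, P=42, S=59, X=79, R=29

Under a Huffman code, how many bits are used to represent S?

2

Build the tree from the bottom:
R(29) + P(42) → 71
S(59) + Z(70) → 129
71 + X(79) → 150
129 + 150 → 279
S's leaf is at depth 2, giving a 2-bit codeword.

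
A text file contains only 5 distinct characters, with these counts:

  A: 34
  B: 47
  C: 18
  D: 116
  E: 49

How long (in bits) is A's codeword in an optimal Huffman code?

3

Huffman merges, smallest pair first:
C(18) + A(34) → 52
B(47) + E(49) → 96
52 + 96 → 148
D(116) + 148 → 264
A's leaf is at depth 3, giving a 3-bit codeword.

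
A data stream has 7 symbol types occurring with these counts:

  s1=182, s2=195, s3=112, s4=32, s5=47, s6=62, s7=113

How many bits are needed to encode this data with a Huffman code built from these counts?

Merge the two smallest weights repeatedly:
merge s4(32) and s5(47): 79
merge s6(62) and 79: 141
merge s3(112) and s7(113): 225
merge 141 and s1(182): 323
merge s2(195) and 225: 420
merge 323 and 420: 743
The encoded length is the sum of every internal node's weight: 79 + 141 + 225 + 323 + 420 + 743 = 1931 bits.

1931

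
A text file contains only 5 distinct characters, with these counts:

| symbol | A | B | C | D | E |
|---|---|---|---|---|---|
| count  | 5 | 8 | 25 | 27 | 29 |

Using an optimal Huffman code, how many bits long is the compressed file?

Greedily combine the two least-frequent nodes:
A(5) + B(8) → 13
13 + C(25) → 38
D(27) + E(29) → 56
38 + 56 → 94
The encoded length is the sum of every internal node's weight: 13 + 38 + 56 + 94 = 201 bits.

201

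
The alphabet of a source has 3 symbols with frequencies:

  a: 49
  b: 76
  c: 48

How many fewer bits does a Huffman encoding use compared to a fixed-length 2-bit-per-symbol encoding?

76

Fixed-length: 2 bits × 173 symbols = 346 bits.
Huffman merges:
merge c(48) and a(49): 97
merge b(76) and 97: 173
Huffman total = 97 + 173 = 270 bits.
Saving = 346 − 270 = 76 bits.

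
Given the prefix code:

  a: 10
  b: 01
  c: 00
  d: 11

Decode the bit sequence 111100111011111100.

ddcdadddc

Read left to right; each codeword is recognised as soon as it completes (prefix code):
  11→d | 11→d | 00→c | 11→d | 10→a | 11→d | 11→d | 11→d | 00→c
Decoded message: ddcdadddc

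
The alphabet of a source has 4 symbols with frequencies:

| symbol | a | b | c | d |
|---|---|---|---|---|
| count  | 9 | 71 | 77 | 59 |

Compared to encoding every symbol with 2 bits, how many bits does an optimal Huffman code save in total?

Fixed-length: 2 bits × 216 symbols = 432 bits.
Huffman merges:
a(9) + d(59) → 68
68 + b(71) → 139
c(77) + 139 → 216
Huffman total = 68 + 139 + 216 = 423 bits.
Saving = 432 − 423 = 9 bits.

9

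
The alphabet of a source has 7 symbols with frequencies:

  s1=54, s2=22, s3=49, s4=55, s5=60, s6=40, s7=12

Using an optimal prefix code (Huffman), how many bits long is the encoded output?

Build the Huffman tree bottom-up:
combine s7(12), s2(22) → 34
combine 34, s6(40) → 74
combine s3(49), s1(54) → 103
combine s4(55), s5(60) → 115
combine 74, 103 → 177
combine 115, 177 → 292
Total encoded bits = sum of merged weights = 34 + 74 + 103 + 115 + 177 + 292 = 795.

795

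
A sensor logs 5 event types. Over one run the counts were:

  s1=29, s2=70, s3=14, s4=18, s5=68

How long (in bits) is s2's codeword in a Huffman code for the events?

Build the tree from the bottom:
s3(14) + s4(18) → 32
s1(29) + 32 → 61
61 + s5(68) → 129
s2(70) + 129 → 199
s2 is a child of the root — depth 1, so its codeword is a single bit.

1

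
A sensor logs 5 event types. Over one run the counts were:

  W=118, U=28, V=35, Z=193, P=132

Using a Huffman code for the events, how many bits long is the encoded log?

1063

Merge the two smallest weights repeatedly:
combine U(28), V(35) → 63
combine 63, W(118) → 181
combine P(132), 181 → 313
combine Z(193), 313 → 506
Total encoded bits = sum of merged weights = 63 + 181 + 313 + 506 = 1063.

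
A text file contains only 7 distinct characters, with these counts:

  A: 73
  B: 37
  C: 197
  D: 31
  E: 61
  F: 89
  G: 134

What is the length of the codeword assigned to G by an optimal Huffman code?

2

Build the tree from the bottom:
D(31) + B(37) → 68
E(61) + 68 → 129
A(73) + F(89) → 162
129 + G(134) → 263
162 + C(197) → 359
263 + 359 → 622
G's leaf is at depth 2, giving a 2-bit codeword.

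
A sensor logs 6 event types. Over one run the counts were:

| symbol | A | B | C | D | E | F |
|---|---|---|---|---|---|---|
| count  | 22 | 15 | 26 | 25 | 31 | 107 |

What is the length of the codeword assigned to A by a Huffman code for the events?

4

Huffman merges, smallest pair first:
B(15) + A(22) → 37
D(25) + C(26) → 51
E(31) + 37 → 68
51 + 68 → 119
F(107) + 119 → 226
The subtree containing A is merged 4 times, so code length = 4.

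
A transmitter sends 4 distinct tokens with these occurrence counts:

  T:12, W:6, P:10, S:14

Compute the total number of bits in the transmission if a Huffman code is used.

Greedily combine the two least-frequent nodes:
combine W(6), P(10) → 16
combine T(12), S(14) → 26
combine 16, 26 → 42
Each symbol's bit-cost is frequency × depth; summing gives 84 bits (equivalently 16 + 26 + 42).

84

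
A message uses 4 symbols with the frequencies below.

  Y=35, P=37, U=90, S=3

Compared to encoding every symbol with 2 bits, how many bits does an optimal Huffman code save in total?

52

Fixed-length: 2 bits × 165 symbols = 330 bits.
Huffman merges:
S(3) + Y(35) → 38
P(37) + 38 → 75
75 + U(90) → 165
Huffman total = 38 + 75 + 165 = 278 bits.
Saving = 330 − 278 = 52 bits.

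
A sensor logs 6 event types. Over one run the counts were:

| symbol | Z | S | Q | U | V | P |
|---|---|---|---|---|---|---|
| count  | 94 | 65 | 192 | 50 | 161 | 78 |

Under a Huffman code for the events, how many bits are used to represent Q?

Huffman merges, smallest pair first:
U(50) + S(65) → 115
P(78) + Z(94) → 172
115 + V(161) → 276
172 + Q(192) → 364
276 + 364 → 640
The subtree containing Q is merged 2 times, so code length = 2.

2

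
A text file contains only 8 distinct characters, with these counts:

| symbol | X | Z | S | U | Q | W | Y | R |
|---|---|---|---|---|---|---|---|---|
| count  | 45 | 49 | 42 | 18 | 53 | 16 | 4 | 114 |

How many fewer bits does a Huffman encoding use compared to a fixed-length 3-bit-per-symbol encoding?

Fixed-length: 3 bits × 341 symbols = 1023 bits.
Huffman merges:
merge Y(4) and W(16): 20
merge U(18) and 20: 38
merge 38 and S(42): 80
merge X(45) and Z(49): 94
merge Q(53) and 80: 133
merge 94 and R(114): 208
merge 133 and 208: 341
Huffman total = 20 + 38 + 80 + 94 + 133 + 208 + 341 = 914 bits.
Saving = 1023 − 914 = 109 bits.

109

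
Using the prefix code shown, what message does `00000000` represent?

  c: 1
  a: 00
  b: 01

Read left to right; each codeword is recognised as soon as it completes (prefix code):
  00→a | 00→a | 00→a | 00→a
Decoded message: aaaa

aaaa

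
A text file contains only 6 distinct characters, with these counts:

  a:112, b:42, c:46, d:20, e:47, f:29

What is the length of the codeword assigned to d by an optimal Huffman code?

Huffman merges, smallest pair first:
combine d(20), f(29) → 49
combine b(42), c(46) → 88
combine e(47), 49 → 96
combine 88, 96 → 184
combine a(112), 184 → 296
The subtree containing d is merged 4 times, so code length = 4.

4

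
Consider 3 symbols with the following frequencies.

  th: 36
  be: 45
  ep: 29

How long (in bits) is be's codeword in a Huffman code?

Build the tree from the bottom:
combine ep(29), th(36) → 65
combine be(45), 65 → 110
be sits one level below the root: a 1-bit codeword.

1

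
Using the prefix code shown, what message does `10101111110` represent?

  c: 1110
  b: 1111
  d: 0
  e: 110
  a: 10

Read left to right; each codeword is recognised as soon as it completes (prefix code):
  10→a | 10→a | 1111→b | 110→e
Decoded message: aabe

aabe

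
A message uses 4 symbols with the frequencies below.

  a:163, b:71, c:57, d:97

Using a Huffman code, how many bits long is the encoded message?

741

Greedily combine the two least-frequent nodes:
merge c(57) and b(71): 128
merge d(97) and 128: 225
merge a(163) and 225: 388
Each symbol's bit-cost is frequency × depth; summing gives 741 bits (equivalently 128 + 225 + 388).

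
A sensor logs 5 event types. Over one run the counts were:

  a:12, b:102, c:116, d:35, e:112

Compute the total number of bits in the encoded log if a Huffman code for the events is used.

Build the Huffman tree bottom-up:
a(12) + d(35) → 47
47 + b(102) → 149
e(112) + c(116) → 228
149 + 228 → 377
Each symbol's bit-cost is frequency × depth; summing gives 801 bits (equivalently 47 + 149 + 228 + 377).

801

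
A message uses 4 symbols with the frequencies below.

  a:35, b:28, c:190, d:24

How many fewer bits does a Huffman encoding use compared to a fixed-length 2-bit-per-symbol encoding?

138

Fixed-length: 2 bits × 277 symbols = 554 bits.
Huffman merges:
merge d(24) and b(28): 52
merge a(35) and 52: 87
merge 87 and c(190): 277
Huffman total = 52 + 87 + 277 = 416 bits.
Saving = 554 − 416 = 138 bits.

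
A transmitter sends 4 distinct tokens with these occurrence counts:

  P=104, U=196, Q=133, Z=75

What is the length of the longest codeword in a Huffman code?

3

Merge the two lowest-weight nodes at each step:
combine Z(75), P(104) → 179
combine Q(133), 179 → 312
combine U(196), 312 → 508
The first pair merged (Z, P) ends up deepest, at depth 3.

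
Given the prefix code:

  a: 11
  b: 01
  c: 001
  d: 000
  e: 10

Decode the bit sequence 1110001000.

aecd

Read left to right; each codeword is recognised as soon as it completes (prefix code):
  11→a | 10→e | 001→c | 000→d
Decoded message: aecd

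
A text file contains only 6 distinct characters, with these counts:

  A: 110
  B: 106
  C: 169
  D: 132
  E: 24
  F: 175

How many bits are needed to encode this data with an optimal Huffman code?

1802

Greedily combine the two least-frequent nodes:
merge E(24) and B(106): 130
merge A(110) and 130: 240
merge D(132) and C(169): 301
merge F(175) and 240: 415
merge 301 and 415: 716
The encoded length is the sum of every internal node's weight: 130 + 240 + 301 + 415 + 716 = 1802 bits.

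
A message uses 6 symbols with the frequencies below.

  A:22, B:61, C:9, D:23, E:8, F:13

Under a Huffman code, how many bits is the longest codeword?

4

Merge the two lowest-weight nodes at each step:
merge E(8) and C(9): 17
merge F(13) and 17: 30
merge A(22) and D(23): 45
merge 30 and 45: 75
merge B(61) and 75: 136
The first pair merged (E, C) ends up deepest, at depth 4.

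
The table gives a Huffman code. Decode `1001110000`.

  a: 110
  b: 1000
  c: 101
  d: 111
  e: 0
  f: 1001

faeee

Read left to right; each codeword is recognised as soon as it completes (prefix code):
  1001→f | 110→a | 0→e | 0→e | 0→e
Decoded message: faeee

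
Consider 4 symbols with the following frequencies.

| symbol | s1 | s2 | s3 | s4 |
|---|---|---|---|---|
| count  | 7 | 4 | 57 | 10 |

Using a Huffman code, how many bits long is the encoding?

110

Merge the two smallest weights repeatedly:
merge s2(4) and s1(7): 11
merge s4(10) and 11: 21
merge 21 and s3(57): 78
Total encoded bits = sum of merged weights = 11 + 21 + 78 = 110.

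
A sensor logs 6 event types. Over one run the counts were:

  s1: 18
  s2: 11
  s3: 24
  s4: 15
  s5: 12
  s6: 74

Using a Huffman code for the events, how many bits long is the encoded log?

Merge the two smallest weights repeatedly:
s2(11) + s5(12) → 23
s4(15) + s1(18) → 33
23 + s3(24) → 47
33 + 47 → 80
s6(74) + 80 → 154
Total encoded bits = sum of merged weights = 23 + 33 + 47 + 80 + 154 = 337.

337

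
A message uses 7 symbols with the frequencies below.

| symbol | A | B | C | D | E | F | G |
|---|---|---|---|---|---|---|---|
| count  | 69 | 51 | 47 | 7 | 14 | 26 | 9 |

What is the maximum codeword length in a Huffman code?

5

Merge the two lowest-weight nodes at each step:
D(7) + G(9) → 16
E(14) + 16 → 30
F(26) + 30 → 56
C(47) + B(51) → 98
56 + A(69) → 125
98 + 125 → 223
The rarest symbols sit at the bottom; the longest codeword is 5 bits.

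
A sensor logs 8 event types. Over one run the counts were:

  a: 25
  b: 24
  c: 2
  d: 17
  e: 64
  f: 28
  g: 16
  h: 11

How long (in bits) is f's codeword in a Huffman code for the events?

Huffman merges, smallest pair first:
c(2) + h(11) → 13
13 + g(16) → 29
d(17) + b(24) → 41
a(25) + f(28) → 53
29 + 41 → 70
53 + e(64) → 117
70 + 117 → 187
f's leaf is at depth 3, giving a 3-bit codeword.

3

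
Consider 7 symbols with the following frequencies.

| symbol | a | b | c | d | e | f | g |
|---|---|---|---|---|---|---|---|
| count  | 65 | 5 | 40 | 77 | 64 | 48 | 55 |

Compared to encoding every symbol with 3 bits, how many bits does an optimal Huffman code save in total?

97

Fixed-length: 3 bits × 354 symbols = 1062 bits.
Huffman merges:
combine b(5), c(40) → 45
combine 45, f(48) → 93
combine g(55), e(64) → 119
combine a(65), d(77) → 142
combine 93, 119 → 212
combine 142, 212 → 354
Huffman total = 45 + 93 + 119 + 142 + 212 + 354 = 965 bits.
Saving = 1062 − 965 = 97 bits.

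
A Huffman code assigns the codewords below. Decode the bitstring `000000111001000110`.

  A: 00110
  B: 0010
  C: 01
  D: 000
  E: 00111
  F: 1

DDFFFBA

Read left to right; each codeword is recognised as soon as it completes (prefix code):
  000→D | 000→D | 1→F | 1→F | 1→F | 0010→B | 00110→A
Decoded message: DDFFFBA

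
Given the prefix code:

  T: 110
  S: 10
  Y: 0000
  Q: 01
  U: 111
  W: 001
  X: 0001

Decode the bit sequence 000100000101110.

Read left to right; each codeword is recognised as soon as it completes (prefix code):
  0001→X | 0000→Y | 01→Q | 01→Q | 110→T
Decoded message: XYQQT

XYQQT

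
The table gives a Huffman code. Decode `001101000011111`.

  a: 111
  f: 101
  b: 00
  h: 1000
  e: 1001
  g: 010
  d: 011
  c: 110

Read left to right; each codeword is recognised as soon as it completes (prefix code):
  00→b | 110→c | 1000→h | 011→d | 111→a
Decoded message: bchda

bchda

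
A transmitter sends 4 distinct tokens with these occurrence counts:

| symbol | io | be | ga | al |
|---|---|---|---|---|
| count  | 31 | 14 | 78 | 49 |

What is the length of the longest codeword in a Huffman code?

3

Merge the two lowest-weight nodes at each step:
combine be(14), io(31) → 45
combine 45, al(49) → 94
combine ga(78), 94 → 172
The rarest symbols sit at the bottom; the longest codeword is 3 bits.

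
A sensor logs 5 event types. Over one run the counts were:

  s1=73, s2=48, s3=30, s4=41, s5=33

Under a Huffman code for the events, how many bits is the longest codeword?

Merge the two lowest-weight nodes at each step:
combine s3(30), s5(33) → 63
combine s4(41), s2(48) → 89
combine 63, s1(73) → 136
combine 89, 136 → 225
The rarest symbols sit at the bottom; the longest codeword is 3 bits.

3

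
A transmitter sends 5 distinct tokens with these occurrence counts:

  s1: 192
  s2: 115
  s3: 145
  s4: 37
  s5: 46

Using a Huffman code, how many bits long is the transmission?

Greedily combine the two least-frequent nodes:
s4(37) + s5(46) → 83
83 + s2(115) → 198
s3(145) + s1(192) → 337
198 + 337 → 535
Total encoded bits = sum of merged weights = 83 + 198 + 337 + 535 = 1153.

1153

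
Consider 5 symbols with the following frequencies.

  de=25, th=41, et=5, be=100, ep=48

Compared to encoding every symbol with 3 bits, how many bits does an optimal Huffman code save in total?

Fixed-length: 3 bits × 219 symbols = 657 bits.
Huffman merges:
merge et(5) and de(25): 30
merge 30 and th(41): 71
merge ep(48) and 71: 119
merge be(100) and 119: 219
Huffman total = 30 + 71 + 119 + 219 = 439 bits.
Saving = 657 − 439 = 218 bits.

218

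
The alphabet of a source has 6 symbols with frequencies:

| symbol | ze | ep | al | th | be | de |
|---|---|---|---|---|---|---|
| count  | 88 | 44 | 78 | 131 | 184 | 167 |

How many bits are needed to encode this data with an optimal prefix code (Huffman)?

Build the Huffman tree bottom-up:
ep(44) + al(78) → 122
ze(88) + 122 → 210
th(131) + de(167) → 298
be(184) + 210 → 394
298 + 394 → 692
Total encoded bits = sum of merged weights = 122 + 210 + 298 + 394 + 692 = 1716.

1716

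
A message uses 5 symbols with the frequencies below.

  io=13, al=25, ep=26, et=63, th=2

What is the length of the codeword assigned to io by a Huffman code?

Huffman merges, smallest pair first:
merge th(2) and io(13): 15
merge 15 and al(25): 40
merge ep(26) and 40: 66
merge et(63) and 66: 129
The subtree containing io is merged 4 times, so code length = 4.

4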